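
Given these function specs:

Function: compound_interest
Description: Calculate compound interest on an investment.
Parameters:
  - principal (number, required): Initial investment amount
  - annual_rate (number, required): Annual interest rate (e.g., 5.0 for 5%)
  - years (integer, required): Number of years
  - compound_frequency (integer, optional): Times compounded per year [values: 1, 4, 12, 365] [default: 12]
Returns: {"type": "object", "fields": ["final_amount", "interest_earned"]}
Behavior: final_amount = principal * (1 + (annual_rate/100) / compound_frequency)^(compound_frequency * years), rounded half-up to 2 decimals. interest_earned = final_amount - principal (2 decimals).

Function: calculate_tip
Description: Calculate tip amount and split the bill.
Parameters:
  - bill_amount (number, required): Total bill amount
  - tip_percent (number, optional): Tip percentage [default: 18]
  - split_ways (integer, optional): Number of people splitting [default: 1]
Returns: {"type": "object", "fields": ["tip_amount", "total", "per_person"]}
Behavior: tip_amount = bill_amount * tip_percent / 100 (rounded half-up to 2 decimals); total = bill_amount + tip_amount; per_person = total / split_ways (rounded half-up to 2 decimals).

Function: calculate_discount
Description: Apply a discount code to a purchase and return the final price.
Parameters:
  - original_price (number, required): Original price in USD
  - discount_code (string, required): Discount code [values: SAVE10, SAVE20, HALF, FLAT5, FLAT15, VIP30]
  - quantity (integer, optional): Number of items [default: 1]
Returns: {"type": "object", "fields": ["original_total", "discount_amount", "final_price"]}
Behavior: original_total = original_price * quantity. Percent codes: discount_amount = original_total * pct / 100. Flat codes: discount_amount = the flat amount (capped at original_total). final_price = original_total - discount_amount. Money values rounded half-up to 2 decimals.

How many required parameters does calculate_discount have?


Parameters of calculate_discount: original_price (required), discount_code (required), quantity (optional)
Required count:
2


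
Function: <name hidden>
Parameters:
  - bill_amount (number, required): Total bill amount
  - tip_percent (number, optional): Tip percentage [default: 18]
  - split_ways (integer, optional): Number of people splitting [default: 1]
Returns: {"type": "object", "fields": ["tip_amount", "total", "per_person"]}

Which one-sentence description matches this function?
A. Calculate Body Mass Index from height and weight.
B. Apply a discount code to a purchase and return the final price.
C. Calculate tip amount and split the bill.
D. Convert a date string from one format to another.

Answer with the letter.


Parameters bill_amount, tip_percent, split_ways and return ["tip_amount", "total", "per_person"] fit: Calculate tip amount and split the bill.
C


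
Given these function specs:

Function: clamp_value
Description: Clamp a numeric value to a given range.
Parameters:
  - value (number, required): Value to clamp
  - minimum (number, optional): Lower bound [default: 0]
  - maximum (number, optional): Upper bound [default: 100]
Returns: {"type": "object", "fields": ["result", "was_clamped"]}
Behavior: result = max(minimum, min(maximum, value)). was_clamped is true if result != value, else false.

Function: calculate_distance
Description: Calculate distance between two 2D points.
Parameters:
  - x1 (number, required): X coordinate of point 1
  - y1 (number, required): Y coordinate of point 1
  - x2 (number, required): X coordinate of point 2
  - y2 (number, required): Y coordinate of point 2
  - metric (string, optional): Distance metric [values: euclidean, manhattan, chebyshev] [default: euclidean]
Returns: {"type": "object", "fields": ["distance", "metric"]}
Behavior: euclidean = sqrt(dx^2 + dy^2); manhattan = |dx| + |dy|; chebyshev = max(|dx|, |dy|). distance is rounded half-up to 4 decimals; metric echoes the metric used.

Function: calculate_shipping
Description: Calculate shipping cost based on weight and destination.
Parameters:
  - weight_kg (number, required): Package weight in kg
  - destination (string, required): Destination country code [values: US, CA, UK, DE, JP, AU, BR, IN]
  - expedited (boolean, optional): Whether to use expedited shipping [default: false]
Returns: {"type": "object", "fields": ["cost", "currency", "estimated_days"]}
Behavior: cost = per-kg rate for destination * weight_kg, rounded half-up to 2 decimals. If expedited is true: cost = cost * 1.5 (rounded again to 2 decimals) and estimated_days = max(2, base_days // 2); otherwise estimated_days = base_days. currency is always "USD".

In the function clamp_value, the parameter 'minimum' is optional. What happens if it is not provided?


The clamp_value spec declares:
  - minimum (number, optional): Lower bound [default: 0]
It defaults to 0


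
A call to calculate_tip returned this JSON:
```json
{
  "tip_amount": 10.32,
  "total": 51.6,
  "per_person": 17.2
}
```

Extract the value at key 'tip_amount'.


10.32


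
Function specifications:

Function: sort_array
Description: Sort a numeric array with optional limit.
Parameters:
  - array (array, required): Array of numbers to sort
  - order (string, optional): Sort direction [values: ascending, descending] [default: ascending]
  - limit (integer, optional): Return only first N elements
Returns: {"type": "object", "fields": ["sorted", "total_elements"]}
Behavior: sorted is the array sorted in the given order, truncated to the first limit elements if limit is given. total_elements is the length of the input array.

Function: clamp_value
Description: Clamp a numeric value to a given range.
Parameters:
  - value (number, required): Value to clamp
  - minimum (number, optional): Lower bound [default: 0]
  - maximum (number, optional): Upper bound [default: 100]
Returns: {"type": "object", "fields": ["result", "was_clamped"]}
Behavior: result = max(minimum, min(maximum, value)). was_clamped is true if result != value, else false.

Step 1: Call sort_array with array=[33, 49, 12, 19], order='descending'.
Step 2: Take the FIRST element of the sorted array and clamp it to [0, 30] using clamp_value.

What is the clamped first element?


Step 1: sort_array(order=descending)
  sorted: [49, 33, 19, 12]
  -> first element = 49
Step 2: clamp_value(value=49, minimum=0, maximum=30)
  result = max(0, min(30, 49)) = max(0, 30) = 30
  was_clamped = (30 != 49) = true
  -> result = 30
30


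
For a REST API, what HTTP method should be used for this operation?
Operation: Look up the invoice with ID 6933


GET = read, POST = create, PUT = update/replace, DELETE = remove
This operation is a read.
GET


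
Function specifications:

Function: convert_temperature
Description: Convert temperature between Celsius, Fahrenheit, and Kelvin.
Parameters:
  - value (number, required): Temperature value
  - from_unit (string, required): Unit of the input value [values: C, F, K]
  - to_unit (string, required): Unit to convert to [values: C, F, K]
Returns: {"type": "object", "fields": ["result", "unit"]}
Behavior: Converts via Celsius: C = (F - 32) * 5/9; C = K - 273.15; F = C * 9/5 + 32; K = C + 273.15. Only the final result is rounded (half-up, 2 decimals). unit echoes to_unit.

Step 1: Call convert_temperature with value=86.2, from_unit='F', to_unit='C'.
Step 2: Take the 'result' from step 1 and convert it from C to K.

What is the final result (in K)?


Step 1: convert_temperature(value=86.2, from_unit=F, to_unit=C)
  To C: (86.2 - 32) * 5/9 = 30.111111
  Target is C: 30.111111
  Round to 2 decimals: 30.11
  -> result = 30.11 C
Step 2: convert_temperature(value=30.11, from_unit=C, to_unit=K)
  Input already in C: 30.11
  To K: 30.11 + 273.15 = 303.26
  Round to 2 decimals: 303.26
  -> result = 303.26 K
303.26 K


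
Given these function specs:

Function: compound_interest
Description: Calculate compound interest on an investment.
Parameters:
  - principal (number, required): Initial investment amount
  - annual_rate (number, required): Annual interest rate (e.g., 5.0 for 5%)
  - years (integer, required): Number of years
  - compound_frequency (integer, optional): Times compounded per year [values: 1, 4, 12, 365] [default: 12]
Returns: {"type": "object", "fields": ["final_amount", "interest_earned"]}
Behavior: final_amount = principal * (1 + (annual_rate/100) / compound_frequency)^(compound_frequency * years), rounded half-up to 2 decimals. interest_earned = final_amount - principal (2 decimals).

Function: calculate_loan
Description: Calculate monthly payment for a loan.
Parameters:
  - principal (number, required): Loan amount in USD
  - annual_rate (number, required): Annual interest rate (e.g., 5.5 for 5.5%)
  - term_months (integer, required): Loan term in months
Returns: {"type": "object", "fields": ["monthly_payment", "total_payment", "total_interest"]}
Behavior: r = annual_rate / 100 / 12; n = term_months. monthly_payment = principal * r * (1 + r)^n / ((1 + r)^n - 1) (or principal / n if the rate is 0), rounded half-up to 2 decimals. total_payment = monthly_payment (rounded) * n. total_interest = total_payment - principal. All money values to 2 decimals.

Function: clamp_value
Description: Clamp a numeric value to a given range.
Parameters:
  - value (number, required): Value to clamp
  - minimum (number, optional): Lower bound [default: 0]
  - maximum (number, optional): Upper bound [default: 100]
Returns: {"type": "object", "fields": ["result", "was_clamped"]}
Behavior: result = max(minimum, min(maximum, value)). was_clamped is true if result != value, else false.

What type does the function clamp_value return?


The clamp_value spec declares Returns: {"type": "object", "fields": ["result", "was_clamped"]}
Type:
object


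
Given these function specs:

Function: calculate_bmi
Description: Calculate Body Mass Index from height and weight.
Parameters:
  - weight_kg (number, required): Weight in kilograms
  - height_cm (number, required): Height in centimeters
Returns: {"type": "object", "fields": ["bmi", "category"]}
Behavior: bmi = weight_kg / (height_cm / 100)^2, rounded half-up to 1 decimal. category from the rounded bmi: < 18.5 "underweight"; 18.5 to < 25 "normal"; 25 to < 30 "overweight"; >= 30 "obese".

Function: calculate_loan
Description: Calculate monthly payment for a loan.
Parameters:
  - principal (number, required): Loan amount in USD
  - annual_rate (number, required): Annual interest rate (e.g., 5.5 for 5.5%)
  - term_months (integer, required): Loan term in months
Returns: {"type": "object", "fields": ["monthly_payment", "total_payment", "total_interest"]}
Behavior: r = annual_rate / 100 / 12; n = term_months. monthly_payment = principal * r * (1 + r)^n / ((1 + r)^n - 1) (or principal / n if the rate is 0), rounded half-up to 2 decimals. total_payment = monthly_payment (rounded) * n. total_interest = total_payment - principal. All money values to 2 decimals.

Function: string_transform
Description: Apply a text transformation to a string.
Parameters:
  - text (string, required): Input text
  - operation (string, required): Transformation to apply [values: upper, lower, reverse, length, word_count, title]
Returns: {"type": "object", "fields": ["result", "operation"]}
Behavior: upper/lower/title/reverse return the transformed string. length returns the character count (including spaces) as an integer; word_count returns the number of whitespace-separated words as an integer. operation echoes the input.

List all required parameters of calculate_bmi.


Parameters of calculate_bmi and their required/optional flag:
  weight_kg: required
  height_cm: required
height_cm, weight_kg


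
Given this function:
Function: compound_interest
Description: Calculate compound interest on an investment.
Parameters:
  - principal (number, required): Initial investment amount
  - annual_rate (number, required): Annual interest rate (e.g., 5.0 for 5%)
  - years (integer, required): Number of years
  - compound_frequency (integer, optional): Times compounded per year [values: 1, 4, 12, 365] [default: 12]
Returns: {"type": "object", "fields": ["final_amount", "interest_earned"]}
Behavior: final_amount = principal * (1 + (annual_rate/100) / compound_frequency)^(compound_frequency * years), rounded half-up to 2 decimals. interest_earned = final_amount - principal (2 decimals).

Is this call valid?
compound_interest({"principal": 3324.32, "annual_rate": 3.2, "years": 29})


Checking all required parameters present and types match... All valid.
Valid


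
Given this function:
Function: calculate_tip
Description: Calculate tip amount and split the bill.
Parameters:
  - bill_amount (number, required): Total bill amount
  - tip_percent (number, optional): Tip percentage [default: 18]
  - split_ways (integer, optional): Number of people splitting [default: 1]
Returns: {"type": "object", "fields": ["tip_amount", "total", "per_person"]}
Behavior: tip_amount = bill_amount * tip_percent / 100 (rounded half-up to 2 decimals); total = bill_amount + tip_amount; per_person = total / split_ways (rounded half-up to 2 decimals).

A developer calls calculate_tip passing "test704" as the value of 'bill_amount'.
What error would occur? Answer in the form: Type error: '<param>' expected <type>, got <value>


Spec: 'bill_amount' is declared as number; "test704" is a string.
Type error: 'bill_amount' expected number, got "test704"


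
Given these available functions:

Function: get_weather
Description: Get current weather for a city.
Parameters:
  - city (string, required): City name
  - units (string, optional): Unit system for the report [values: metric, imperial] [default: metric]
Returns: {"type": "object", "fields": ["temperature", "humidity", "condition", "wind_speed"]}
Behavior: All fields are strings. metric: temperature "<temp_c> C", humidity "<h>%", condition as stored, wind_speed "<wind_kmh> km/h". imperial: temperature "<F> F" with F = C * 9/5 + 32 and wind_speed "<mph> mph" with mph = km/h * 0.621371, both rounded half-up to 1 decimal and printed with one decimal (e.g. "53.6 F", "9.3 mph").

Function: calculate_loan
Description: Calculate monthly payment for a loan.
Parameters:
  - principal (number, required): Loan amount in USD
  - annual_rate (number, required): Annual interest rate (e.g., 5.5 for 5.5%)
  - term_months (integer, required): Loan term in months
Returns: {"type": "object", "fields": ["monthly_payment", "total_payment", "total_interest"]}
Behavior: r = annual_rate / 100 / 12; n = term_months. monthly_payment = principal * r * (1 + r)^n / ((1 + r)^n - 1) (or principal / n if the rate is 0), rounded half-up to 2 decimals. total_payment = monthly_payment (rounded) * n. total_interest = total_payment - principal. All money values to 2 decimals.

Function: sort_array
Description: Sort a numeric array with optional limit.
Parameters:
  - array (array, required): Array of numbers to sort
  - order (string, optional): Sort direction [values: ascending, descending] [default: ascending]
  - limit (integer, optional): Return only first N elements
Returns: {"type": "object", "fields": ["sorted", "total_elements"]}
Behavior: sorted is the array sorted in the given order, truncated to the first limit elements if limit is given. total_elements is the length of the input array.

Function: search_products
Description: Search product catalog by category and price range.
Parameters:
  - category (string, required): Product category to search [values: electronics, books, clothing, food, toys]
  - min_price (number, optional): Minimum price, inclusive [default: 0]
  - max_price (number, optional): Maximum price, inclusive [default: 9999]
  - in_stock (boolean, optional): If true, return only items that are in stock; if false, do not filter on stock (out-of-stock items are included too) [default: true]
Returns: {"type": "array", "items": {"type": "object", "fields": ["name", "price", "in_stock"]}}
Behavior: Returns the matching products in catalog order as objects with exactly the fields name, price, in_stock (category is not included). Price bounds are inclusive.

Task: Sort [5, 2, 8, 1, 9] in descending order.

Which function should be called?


The task needs a function whose description is: Sort a numeric array with optional limit.
sort_array


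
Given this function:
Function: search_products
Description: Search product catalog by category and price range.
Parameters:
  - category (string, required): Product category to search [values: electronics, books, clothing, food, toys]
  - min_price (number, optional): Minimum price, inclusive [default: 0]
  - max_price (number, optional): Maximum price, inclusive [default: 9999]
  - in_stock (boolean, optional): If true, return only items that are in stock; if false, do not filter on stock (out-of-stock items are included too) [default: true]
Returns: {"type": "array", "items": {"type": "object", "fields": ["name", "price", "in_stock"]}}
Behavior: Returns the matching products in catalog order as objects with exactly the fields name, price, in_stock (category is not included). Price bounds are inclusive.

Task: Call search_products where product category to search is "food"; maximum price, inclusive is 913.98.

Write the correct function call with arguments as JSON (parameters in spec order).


Mapping each described value to its parameter name:
  'Product category to search' -> category = "food"
  'Maximum price, inclusive' -> max_price = 913.98
search_products({"category": "food", "max_price": 913.98})


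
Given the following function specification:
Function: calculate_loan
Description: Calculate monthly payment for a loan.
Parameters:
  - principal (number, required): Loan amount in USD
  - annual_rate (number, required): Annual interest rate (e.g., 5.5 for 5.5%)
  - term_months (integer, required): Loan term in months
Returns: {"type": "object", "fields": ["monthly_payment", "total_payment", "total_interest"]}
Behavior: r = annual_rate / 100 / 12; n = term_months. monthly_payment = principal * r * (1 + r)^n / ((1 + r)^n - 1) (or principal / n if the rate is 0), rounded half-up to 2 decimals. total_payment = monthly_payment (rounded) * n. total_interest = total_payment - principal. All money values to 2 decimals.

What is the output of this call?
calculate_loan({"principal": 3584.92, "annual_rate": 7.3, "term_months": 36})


r = 7.3 / 100 / 12 = 0.006083333333 (keep full precision)
(1 + r)^36 = 1.24400568
monthly_payment = 3584.92 * 0.006083333333 * 1.24400568 / (1.24400568 - 1) = 111.184309 -> 111.18
total_payment = 111.18 * 36 = 4002.48
total_interest = 4002.48 - 3584.92 = 417.56
Output:
{"monthly_payment": 111.18, "total_payment": 4002.48, "total_interest": 417.56}


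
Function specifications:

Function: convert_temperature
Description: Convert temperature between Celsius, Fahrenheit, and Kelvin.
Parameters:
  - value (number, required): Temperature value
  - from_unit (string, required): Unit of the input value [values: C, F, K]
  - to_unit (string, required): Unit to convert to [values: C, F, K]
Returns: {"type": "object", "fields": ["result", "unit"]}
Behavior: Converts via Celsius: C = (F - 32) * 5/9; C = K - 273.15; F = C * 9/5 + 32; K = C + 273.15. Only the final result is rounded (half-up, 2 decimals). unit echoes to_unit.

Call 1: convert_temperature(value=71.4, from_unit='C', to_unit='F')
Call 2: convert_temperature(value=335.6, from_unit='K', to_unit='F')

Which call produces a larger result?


Call 1:
  Input already in C: 71.4
  To F: 71.4 * 9/5 + 32 = 160.52
  Round to 2 decimals: 160.52
  -> 160.52 F
Call 2:
  To C: 335.6 - 273.15 = 62.45
  To F: 62.45 * 9/5 + 32 = 144.41
  Round to 2 decimals: 144.41
  -> 144.41 F
Call 1 (160.52 F)


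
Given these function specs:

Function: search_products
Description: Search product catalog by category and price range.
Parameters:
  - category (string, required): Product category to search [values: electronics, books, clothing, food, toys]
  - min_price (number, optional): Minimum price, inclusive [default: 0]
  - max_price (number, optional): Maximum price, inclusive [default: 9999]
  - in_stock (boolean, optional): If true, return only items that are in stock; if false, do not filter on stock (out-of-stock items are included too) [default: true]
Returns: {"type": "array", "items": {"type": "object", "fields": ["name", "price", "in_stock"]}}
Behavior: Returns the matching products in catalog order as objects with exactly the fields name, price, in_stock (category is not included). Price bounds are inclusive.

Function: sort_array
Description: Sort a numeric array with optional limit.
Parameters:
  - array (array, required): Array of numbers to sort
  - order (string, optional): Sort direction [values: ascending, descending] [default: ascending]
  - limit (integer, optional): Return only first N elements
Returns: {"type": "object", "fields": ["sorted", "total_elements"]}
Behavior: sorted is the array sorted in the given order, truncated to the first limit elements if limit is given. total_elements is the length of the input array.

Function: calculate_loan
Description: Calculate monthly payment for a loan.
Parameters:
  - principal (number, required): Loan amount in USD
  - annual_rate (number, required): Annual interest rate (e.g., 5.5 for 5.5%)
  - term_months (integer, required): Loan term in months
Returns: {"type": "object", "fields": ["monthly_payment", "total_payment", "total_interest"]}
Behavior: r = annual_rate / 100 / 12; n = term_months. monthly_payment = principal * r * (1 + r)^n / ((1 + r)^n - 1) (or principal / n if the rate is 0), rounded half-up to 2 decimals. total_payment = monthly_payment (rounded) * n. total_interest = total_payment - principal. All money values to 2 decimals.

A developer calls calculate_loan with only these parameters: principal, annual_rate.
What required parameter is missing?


Required parameters: principal, annual_rate, term_months
Provided: principal, annual_rate
Missing: term_months
term_months


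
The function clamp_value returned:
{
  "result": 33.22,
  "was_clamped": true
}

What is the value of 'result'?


33.22


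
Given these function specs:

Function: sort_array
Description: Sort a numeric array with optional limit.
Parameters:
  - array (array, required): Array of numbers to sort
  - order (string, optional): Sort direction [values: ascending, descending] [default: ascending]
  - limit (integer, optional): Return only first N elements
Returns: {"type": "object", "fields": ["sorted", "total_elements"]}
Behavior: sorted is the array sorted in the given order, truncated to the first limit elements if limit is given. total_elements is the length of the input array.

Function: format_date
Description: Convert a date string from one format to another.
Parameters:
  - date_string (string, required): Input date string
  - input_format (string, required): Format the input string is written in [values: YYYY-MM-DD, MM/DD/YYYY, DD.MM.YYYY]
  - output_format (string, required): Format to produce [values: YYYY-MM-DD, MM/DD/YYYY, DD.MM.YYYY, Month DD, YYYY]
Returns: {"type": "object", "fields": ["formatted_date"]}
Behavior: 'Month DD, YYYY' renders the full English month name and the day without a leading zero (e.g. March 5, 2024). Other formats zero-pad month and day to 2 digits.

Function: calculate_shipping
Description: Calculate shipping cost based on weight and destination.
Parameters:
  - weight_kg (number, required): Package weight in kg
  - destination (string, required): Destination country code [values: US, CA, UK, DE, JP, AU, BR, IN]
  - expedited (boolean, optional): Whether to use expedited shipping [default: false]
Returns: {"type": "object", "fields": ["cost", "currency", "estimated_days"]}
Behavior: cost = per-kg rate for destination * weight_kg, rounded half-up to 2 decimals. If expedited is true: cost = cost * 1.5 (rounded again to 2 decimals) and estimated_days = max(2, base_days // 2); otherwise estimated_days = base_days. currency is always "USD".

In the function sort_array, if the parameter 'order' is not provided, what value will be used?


The sort_array spec declares:
  - order (string, optional): Sort direction [values: ascending, descending] [default: ascending]
Default:
ascending


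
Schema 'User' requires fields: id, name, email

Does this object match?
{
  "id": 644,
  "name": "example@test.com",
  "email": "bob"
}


Checking required fields... All present.
Valid - all required fields present


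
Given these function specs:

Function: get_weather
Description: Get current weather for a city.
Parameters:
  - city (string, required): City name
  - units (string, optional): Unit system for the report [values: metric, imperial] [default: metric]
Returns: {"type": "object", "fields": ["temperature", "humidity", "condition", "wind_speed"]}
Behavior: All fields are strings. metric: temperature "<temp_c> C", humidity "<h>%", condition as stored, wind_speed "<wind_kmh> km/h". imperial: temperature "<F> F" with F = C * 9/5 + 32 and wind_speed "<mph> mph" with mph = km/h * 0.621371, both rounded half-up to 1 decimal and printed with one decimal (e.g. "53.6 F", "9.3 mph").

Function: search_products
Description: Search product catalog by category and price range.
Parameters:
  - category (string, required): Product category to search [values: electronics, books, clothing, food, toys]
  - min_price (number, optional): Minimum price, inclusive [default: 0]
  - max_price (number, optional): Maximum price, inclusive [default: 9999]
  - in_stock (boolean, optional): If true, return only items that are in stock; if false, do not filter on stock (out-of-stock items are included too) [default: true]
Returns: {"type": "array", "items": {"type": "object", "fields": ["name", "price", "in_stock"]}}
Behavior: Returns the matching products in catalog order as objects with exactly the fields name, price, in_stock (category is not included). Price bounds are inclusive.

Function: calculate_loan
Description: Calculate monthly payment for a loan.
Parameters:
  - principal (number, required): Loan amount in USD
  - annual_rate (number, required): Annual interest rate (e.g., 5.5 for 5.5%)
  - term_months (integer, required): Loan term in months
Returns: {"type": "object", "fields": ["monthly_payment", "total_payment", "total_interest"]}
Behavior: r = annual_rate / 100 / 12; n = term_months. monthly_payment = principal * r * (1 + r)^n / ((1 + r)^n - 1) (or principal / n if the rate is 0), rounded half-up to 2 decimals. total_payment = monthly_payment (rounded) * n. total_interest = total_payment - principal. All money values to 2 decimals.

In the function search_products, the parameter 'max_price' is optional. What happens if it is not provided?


The search_products spec declares:
  - max_price (number, optional): Maximum price, inclusive [default: 9999]
It defaults to 9999


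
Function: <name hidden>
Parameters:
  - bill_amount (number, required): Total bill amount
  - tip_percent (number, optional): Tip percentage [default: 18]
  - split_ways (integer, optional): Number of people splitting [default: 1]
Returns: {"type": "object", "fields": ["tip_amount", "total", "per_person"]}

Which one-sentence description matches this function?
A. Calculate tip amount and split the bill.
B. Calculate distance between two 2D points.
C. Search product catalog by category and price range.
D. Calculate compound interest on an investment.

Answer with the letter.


Parameters bill_amount, tip_percent, split_ways and return ["tip_amount", "total", "per_person"] fit: Calculate tip amount and split the bill.
A


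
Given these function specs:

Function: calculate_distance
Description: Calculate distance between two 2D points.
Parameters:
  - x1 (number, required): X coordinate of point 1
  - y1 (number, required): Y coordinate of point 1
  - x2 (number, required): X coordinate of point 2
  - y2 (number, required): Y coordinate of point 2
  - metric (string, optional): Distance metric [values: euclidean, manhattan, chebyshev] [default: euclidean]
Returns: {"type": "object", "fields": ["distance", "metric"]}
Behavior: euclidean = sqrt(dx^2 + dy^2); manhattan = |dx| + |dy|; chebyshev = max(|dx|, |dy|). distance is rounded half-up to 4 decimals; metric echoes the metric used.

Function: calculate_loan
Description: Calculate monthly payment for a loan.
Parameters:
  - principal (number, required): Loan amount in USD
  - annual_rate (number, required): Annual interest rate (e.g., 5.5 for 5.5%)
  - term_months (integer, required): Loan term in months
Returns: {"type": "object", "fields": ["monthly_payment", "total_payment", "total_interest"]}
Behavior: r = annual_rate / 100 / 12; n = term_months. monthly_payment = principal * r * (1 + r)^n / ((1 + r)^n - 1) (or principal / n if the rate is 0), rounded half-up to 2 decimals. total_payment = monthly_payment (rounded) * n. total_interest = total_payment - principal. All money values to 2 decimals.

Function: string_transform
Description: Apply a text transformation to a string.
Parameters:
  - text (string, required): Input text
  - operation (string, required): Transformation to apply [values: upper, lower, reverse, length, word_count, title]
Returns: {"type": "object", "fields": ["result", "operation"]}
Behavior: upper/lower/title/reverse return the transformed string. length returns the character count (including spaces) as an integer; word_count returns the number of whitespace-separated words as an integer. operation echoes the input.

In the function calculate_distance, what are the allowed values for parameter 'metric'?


The calculate_distance spec declares:
  - metric (string, optional): Distance metric [values: euclidean, manhattan, chebyshev] [default: euclidean]
Allowed values:
euclidean, manhattan, chebyshev


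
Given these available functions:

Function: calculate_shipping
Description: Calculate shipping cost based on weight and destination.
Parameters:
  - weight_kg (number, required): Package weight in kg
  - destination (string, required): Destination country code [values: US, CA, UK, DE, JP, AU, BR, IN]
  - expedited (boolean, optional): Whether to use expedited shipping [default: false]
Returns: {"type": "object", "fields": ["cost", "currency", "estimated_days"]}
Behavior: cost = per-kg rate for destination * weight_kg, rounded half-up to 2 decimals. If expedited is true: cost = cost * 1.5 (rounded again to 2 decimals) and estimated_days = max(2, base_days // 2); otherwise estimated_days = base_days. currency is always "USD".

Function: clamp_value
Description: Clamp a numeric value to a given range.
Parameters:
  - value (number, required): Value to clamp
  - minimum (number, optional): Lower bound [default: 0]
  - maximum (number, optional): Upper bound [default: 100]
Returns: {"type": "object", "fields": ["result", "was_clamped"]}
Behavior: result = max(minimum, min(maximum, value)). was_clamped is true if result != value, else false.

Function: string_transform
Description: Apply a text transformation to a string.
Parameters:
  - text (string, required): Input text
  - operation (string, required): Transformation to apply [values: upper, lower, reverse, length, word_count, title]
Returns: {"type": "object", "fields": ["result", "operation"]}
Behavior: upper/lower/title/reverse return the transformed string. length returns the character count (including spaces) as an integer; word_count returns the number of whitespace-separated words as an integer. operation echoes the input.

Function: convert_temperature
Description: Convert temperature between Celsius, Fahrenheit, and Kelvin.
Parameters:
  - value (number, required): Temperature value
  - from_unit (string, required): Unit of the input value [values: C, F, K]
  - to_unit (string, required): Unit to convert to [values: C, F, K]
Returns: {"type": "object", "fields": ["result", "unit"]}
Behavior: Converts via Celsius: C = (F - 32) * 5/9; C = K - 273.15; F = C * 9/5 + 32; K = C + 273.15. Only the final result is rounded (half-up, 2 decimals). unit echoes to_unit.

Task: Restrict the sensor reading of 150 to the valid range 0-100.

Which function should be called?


The task needs a function whose description is: Clamp a numeric value to a given range.
clamp_value


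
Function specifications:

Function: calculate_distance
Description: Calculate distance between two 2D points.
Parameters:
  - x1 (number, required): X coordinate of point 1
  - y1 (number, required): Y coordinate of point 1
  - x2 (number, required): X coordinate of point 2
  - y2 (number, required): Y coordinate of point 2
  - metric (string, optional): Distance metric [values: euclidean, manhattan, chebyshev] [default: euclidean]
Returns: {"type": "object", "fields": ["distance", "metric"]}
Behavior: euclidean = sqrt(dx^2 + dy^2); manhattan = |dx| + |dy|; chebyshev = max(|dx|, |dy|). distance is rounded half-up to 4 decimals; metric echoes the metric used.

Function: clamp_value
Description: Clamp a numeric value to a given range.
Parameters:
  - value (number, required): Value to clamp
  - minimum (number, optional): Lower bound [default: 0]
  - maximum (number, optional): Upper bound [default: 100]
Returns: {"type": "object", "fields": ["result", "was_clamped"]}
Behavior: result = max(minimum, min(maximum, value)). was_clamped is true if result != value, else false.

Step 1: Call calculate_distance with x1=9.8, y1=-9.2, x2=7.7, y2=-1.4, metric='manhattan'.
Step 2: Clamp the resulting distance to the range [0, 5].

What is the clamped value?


Step 1: calculate_distance (manhattan)
  |dx| = |7.7 - 9.8| = 2.1; |dy| = |-1.4 - -9.2| = 7.8
  manhattan: 2.1 + 7.8 = 9.9
  Round to 4 decimals: 9.9
  -> distance = 9.9
Step 2: clamp_value(value=9.9, minimum=0, maximum=5)
  result = max(0, min(5, 9.9)) = max(0, 5) = 5
  was_clamped = (5 != 9.9) = true
  -> result = 5
5


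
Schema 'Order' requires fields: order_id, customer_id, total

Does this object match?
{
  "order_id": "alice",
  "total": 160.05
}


Checking required fields...
Missing: customer_id
Invalid - missing required field 'customer_id'


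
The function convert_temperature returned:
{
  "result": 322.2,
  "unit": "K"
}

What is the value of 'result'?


322.2


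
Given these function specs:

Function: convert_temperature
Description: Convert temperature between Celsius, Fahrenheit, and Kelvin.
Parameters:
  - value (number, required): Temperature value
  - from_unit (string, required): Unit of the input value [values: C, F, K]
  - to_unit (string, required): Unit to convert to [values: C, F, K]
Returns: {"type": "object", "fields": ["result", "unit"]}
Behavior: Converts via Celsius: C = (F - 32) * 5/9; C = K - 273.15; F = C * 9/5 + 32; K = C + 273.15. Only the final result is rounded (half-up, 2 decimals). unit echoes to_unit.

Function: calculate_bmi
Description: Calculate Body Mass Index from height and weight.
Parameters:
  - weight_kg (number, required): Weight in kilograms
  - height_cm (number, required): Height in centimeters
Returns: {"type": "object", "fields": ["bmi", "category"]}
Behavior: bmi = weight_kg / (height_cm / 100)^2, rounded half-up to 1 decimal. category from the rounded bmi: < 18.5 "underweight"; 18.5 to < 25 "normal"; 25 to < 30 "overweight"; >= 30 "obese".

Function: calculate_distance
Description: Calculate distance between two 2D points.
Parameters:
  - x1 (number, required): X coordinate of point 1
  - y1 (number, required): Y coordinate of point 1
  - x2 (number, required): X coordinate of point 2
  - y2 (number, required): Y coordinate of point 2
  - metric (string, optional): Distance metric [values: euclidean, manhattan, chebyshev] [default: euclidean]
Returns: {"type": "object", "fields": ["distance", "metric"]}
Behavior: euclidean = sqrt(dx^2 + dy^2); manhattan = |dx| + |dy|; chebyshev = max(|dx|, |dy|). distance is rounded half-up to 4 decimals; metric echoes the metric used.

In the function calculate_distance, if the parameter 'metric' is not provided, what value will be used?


The calculate_distance spec declares:
  - metric (string, optional): Distance metric [values: euclidean, manhattan, chebyshev] [default: euclidean]
Default:
euclidean


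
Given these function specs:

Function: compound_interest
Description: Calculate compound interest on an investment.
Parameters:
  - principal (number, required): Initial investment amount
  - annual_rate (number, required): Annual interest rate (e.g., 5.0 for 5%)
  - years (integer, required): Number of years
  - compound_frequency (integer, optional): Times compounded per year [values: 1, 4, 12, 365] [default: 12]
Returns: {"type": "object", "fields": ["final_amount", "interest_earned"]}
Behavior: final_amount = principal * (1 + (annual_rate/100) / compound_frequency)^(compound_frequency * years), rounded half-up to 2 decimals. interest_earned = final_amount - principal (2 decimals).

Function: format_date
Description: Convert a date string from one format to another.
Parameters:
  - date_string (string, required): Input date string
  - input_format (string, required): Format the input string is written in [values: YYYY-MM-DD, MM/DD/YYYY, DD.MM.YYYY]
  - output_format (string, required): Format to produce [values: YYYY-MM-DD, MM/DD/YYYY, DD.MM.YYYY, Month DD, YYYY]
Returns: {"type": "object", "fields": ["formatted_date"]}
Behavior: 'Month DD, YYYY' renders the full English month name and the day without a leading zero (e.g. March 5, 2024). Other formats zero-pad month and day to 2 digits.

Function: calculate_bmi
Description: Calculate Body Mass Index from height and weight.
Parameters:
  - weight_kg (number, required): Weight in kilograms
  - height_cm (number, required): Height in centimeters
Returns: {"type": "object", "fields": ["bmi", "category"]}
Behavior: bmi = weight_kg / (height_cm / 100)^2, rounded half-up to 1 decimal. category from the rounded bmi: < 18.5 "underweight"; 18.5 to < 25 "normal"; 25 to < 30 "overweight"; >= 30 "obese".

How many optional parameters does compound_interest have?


Parameters of compound_interest: principal (required), annual_rate (required), years (required), compound_frequency (optional)
Optional count:
1


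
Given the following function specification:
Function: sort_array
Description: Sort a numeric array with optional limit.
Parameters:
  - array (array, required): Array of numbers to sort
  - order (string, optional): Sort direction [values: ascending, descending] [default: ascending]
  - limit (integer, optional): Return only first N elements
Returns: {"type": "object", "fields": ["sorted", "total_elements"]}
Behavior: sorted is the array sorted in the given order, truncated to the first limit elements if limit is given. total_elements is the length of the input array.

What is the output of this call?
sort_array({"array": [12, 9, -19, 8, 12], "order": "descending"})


sorted descending: [12, 12, 9, 8, -19]
total_elements = len(input) = 5
Output:
{"sorted": [12, 12, 9, 8, -19], "total_elements": 5}


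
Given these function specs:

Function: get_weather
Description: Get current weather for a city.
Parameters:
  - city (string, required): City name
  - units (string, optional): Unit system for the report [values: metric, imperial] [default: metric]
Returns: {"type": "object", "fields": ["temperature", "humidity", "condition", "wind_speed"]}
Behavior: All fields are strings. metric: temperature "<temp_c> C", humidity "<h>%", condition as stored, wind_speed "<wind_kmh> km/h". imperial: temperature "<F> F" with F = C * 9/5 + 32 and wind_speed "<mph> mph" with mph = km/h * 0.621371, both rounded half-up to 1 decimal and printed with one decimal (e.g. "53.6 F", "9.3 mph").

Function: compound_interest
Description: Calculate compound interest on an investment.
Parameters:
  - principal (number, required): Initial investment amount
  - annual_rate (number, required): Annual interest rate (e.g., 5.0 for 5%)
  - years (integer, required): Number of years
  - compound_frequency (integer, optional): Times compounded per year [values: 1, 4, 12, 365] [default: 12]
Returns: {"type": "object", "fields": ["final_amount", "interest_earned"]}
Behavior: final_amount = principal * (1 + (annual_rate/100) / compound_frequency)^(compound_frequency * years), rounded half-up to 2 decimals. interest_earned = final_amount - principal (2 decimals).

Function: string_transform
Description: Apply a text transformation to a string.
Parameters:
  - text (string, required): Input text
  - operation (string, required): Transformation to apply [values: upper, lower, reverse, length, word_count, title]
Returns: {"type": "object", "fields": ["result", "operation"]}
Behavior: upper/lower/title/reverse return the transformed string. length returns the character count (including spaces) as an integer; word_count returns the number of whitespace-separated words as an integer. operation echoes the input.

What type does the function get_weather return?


The get_weather spec declares Returns: {"type": "object", "fields": ["temperature", "humidity", "condition", "wind_speed"]}
Type:
object
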